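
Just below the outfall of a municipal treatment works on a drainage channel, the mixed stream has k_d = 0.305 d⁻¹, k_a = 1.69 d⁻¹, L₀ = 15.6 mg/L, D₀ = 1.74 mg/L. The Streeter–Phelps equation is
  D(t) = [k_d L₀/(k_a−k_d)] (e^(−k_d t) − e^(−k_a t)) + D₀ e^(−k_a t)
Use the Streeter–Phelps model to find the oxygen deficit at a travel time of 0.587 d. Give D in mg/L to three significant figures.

D ≈ 2.24 mg/L

k_d L₀/(k_a−k_d) = 0.305×15.6/(1.69−0.305) = 4.758/1.385 = 3.435 mg/L.
e^(−k_d t) = e^(−0.305×0.5870) = 0.8361; e^(−k_a t) = e^(−1.69×0.5870) = 0.3708.
D = 3.435 × (0.8361 − 0.3708) + 1.74 × 0.3708 = 1.598 + 0.6452 = 2.244 mg/L.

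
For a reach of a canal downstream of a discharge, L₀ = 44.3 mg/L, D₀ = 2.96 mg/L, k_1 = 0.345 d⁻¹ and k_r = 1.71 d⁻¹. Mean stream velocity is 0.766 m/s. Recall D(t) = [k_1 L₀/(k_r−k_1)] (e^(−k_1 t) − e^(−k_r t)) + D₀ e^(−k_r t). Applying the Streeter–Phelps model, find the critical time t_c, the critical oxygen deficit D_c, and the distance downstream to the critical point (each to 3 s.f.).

t_c = [1/(k_r−k_1)] ln[(k_r/k_1)(1 − D₀(k_r−k_1)/(k_1 L₀))]
= [1/(1.71−0.345)] ln[(1.71/0.345)(1 − 2.96×1.365/(0.345×44.3))]
= (1/1.365) ln[4.957 × 0.7356] = 0.7326 × ln(3.646) = 0.7326 × 1.294 = 0.9478 d.
L(t_c) = L₀ e^(−k_1 t_c) = 44.3 × 0.7211 = 31.94 mg/L, and at the critical point k_r D_c = k_1 L, so D_c = (0.345/1.71) × 31.94 = 6.445 mg/L.
x_c = v t_c = 0.766 m/s × 0.9478 d × 86400 s/d = 62720 m ≈ 62.7 km.

t_c ≈ 0.948 d; D_c ≈ 6.45 mg/L; x_c ≈ 62.7 km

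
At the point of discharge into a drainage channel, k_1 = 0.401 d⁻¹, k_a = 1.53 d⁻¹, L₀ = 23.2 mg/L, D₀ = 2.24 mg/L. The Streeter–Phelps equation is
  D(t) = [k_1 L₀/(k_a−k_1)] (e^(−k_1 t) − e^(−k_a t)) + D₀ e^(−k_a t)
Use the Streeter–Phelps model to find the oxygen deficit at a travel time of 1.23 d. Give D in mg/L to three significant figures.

k_1 L₀/(k_a−k_1) = 0.401×23.2/(1.53−0.401) = 9.303/1.129 = 8.240 mg/L.
e^(−k_1 t) = e^(−0.401×1.230) = 0.6107; e^(−k_a t) = e^(−1.53×1.230) = 0.1523.
D = 8.240 × (0.6107 − 0.1523) + 2.24 × 0.1523 = 3.777 + 0.3412 = 4.118 mg/L.

D ≈ 4.12 mg/L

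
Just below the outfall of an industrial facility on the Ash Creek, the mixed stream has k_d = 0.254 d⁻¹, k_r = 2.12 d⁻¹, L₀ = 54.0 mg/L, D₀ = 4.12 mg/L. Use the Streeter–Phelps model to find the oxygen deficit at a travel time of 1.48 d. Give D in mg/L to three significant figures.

D ≈ 4.91 mg/L

k_d L₀/(k_r−k_d) = 0.254×54.0/(2.12−0.254) = 13.72/1.866 = 7.350 mg/L.
e^(−k_d t) = e^(−0.254×1.480) = 0.6867; e^(−k_r t) = e^(−2.12×1.480) = 0.04339.
D = 7.350 × (0.6867 − 0.04339) + 4.12 × 0.04339 = 4.728 + 0.1788 = 4.907 mg/L.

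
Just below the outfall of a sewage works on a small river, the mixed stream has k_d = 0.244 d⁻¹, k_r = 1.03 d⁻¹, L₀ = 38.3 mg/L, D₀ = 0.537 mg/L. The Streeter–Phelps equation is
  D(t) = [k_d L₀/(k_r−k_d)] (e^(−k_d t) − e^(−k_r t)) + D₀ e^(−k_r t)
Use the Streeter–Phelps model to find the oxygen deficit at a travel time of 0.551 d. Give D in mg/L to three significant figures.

k_d L₀/(k_r−k_d) = 0.244×38.3/(1.03−0.244) = 9.345/0.7860 = 11.89 mg/L.
e^(−k_d t) = e^(−0.244×0.5510) = 0.8742; e^(−k_r t) = e^(−1.03×0.5510) = 0.5669.
D = 11.89 × (0.8742 − 0.5669) + 0.537 × 0.5669 = 3.653 + 0.3044 = 3.958 mg/L.

D ≈ 3.96 mg/L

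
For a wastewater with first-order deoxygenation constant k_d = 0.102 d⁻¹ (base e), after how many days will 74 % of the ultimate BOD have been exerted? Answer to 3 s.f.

y/L₀ = 1 − e^(−k_d t) = 0.74 ⇒ e^(−k_d t) = 0.260
t = −ln(0.260) / 0.102 = 1.347 / 0.102 = 13.21 d.

t ≈ 13.2 d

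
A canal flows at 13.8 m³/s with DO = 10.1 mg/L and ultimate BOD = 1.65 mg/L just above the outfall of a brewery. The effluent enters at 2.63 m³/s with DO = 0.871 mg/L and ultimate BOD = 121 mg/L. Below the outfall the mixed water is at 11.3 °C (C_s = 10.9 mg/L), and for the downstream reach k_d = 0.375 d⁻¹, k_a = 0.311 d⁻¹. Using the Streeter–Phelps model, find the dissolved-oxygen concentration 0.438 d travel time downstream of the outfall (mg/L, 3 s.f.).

DO ≈ 5.98 mg/L

Mixed DO = (13.8×10.1 + 2.63×0.871)/(13.8+2.63) = 141.7/16.43 = 8.623 mg/L.
Mixed L₀ = (13.8×1.65 + 2.63×121)/(16.43) = 341.0/16.43 = 20.75 mg/L.
Initial deficit D₀ = C_s − DO₀ = 10.9 − 8.623 = 2.277 mg/L.
D(0.438) = [0.375×20.75/(0.311−0.375)](e^(−0.375×0.438) − e^(−0.311×0.438)) + 2.277 e^(−0.311×0.438)
= -121.6 × (0.8485 − 0.8727) + 2.277 × 0.8727 = 4.921 mg/L.
DO = 10.9 − 4.921 = 5.979 mg/L.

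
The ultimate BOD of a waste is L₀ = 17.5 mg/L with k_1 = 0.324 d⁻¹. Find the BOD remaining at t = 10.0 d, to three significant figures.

L ≈ 0.685 mg/L

L_t = L₀ e^(−k_1 t) = 17.5 × e^(−0.324×10.0) = 17.5 × 0.03916 = 0.6854 mg/L.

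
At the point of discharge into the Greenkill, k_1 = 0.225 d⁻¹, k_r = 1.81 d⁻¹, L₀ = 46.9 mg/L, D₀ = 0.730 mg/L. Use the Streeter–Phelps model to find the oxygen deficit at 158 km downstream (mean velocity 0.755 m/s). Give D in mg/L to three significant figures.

Travel time t = x/v = 158 km / (0.755 m/s) = 158000 m / 0.755 m/s = 209300 s = 2.422 d.
k_1 L₀/(k_r−k_1) = 0.225×46.9/(1.81−0.225) = 10.55/1.585 = 6.658 mg/L.
e^(−k_1 t) = e^(−0.225×2.422) = 0.5799; e^(−k_r t) = e^(−1.81×2.422) = 0.01247.
D = 6.658 × (0.5799 − 0.01247) + 0.730 × 0.01247 = 3.777 + 0.009107 = 3.787 mg/L.

D ≈ 3.79 mg/L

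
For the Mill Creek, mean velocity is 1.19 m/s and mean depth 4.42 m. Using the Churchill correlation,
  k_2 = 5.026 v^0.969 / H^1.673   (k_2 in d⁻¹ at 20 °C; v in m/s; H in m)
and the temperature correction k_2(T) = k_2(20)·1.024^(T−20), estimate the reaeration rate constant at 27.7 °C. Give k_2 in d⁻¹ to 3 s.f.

k_2(20) = 5.026 × 1.19^0.969 / 4.42^1.673 = 5.026 × 1.184 / 12.02 = 0.4950 d⁻¹.
k_2(27.7) = 0.4950 × 1.024^(27.7−20) = 0.4950 × 1.200 = 0.5942 d⁻¹.

k_2 ≈ 0.594 d⁻¹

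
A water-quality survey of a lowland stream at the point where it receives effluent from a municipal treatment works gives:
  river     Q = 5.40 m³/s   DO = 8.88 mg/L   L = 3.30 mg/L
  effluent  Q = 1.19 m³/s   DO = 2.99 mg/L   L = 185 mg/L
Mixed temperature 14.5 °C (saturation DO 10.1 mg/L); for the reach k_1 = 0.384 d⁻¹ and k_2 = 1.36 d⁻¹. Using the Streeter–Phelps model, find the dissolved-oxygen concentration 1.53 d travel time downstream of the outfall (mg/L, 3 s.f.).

Mixed DO = (5.40×8.88 + 1.19×2.99)/(5.40+1.19) = 51.51/6.590 = 7.816 mg/L.
Mixed L₀ = (5.40×3.30 + 1.19×185)/(6.590) = 238.0/6.590 = 36.11 mg/L.
Initial deficit D₀ = C_s − DO₀ = 10.1 − 7.816 = 2.284 mg/L.
D(1.53) = [0.384×36.11/(1.36−0.384)](e^(−0.384×1.53) − e^(−1.36×1.53)) + 2.284 e^(−1.36×1.53)
= 14.21 × (0.5557 − 0.1248) + 2.284 × 0.1248 = 6.407 mg/L.
DO = 10.1 − 6.407 = 3.693 mg/L.

DO ≈ 3.69 mg/L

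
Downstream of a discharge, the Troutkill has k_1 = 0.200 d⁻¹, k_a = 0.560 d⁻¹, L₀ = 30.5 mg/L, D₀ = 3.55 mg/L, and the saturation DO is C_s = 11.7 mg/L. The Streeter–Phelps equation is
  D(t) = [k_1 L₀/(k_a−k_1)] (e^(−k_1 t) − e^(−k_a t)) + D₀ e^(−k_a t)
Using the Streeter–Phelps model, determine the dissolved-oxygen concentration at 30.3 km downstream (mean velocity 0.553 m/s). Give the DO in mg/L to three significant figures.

DO ≈ 6.16 mg/L

Travel time t = x/v = 30.3 km / (0.553 m/s) = 30300 m / 0.553 m/s = 54790 s = 0.6342 d.
k_1 L₀/(k_a−k_1) = 0.200×30.5/(0.560−0.200) = 6.100/0.3600 = 16.94 mg/L.
e^(−k_1 t) = e^(−0.200×0.6342) = 0.8809; e^(−k_a t) = e^(−0.560×0.6342) = 0.7011.
D = 16.94 × (0.8809 − 0.7011) + 3.55 × 0.7011 = 3.047 + 2.489 = 5.535 mg/L.
DO = C_s − D = 11.7 − 5.535 = 6.165 mg/L.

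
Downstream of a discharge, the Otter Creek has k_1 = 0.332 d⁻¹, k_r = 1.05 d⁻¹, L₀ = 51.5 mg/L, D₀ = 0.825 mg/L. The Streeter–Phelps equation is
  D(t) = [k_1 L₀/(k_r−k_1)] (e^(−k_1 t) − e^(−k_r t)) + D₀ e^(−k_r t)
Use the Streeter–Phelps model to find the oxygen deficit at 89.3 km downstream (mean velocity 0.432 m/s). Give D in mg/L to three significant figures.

Travel time t = x/v = 89.3 km / (0.432 m/s) = 89300 m / 0.432 m/s = 206700 s = 2.393 d.
k_1 L₀/(k_r−k_1) = 0.332×51.5/(1.05−0.332) = 17.10/0.7180 = 23.81 mg/L.
e^(−k_1 t) = e^(−0.332×2.393) = 0.4519; e^(−k_r t) = e^(−1.05×2.393) = 0.08109.
D = 23.81 × (0.4519 − 0.08109) + 0.825 × 0.08109 = 8.830 + 0.06690 = 8.897 mg/L.

D ≈ 8.90 mg/L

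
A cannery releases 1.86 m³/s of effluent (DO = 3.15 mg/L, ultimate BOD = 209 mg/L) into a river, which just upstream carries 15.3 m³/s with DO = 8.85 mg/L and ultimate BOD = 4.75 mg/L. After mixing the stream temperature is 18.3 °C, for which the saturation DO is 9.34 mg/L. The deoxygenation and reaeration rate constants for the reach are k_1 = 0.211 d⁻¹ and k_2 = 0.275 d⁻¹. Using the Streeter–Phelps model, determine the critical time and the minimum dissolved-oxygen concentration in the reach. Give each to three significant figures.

t_c ≈ 3.94 d; minimum DO ≈ 0.361 mg/L

Mixed DO = (15.3×8.85 + 1.86×3.15)/(15.3+1.86) = 141.3/17.16 = 8.232 mg/L.
Mixed L₀ = (15.3×4.75 + 1.86×209)/(17.16) = 461.4/17.16 = 26.89 mg/L.
Initial deficit D₀ = C_s − DO₀ = 9.34 − 8.232 = 1.108 mg/L.
t_c = (1/0.06400) ln[(0.275/0.211)(1 − 1.108×0.06400/(0.211×26.89))] = 15.62 × ln(1.287) = 3.943 d.
D_c = (0.211/0.275) × 26.89 × e^(−0.211×3.943) = 0.7673 × 26.89 × 0.4352 = 8.979 mg/L.
Minimum DO = 9.34 − 8.979 = 0.3611 mg/L.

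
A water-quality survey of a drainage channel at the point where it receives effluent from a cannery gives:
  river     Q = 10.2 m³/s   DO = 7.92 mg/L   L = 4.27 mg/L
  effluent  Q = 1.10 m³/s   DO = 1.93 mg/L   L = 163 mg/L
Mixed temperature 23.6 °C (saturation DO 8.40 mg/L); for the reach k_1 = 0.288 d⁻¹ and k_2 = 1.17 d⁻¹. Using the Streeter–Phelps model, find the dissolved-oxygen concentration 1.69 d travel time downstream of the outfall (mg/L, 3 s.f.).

Mixed DO = (10.2×7.92 + 1.10×1.93)/(10.2+1.10) = 82.91/11.30 = 7.337 mg/L.
Mixed L₀ = (10.2×4.27 + 1.10×163)/(11.30) = 222.9/11.30 = 19.72 mg/L.
Initial deficit D₀ = C_s − DO₀ = 8.40 − 7.337 = 1.063 mg/L.
D(1.69) = [0.288×19.72/(1.17−0.288)](e^(−0.288×1.69) − e^(−1.17×1.69)) + 1.063 e^(−1.17×1.69)
= 6.440 × (0.6146 − 0.1384) + 1.063 × 0.1384 = 3.214 mg/L.
DO = 8.40 − 3.214 = 5.186 mg/L.

DO ≈ 5.19 mg/L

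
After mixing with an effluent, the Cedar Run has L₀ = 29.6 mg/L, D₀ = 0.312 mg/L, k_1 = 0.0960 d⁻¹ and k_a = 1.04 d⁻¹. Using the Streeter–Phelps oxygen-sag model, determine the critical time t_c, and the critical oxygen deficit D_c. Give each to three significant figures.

t_c = [1/(k_a−k_1)] ln[(k_a/k_1)(1 − D₀(k_a−k_1)/(k_1 L₀))]
= [1/(1.04−0.0960)] ln[(1.04/0.0960)(1 − 0.312×0.9440/(0.0960×29.6))]
= (1/0.9440) ln[10.83 × 0.8964] = 1.059 × ln(9.710) = 1.059 × 2.273 = 2.408 d.
D_c = (k_1/k_a) L₀ e^(−k_1 t_c) = (0.0960/1.04) × 29.6 × e^(−0.0960×2.408) = 0.09231 × 29.6 × 0.7936 = 2.168 mg/L.

t_c ≈ 2.41 d; D_c ≈ 2.17 mg/L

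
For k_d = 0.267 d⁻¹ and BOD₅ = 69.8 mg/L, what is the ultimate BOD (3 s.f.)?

BOD₅ = L₀(1 − e^(−5k_d)) ⇒ L₀ = BOD₅ / (1 − e^(−5×0.267))
= 69.8 / (1 − 0.2632) = 69.8 / 0.7368 = 94.73 mg/L.

L₀ ≈ 94.7 mg/L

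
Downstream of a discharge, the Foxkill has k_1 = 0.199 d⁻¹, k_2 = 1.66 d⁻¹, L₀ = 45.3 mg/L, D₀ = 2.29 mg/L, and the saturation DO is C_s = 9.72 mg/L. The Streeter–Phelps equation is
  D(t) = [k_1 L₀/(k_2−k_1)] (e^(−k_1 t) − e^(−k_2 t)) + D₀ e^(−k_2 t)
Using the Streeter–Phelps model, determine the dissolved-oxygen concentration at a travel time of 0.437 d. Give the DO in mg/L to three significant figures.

DO ≈ 5.94 mg/L

k_1 L₀/(k_2−k_1) = 0.199×45.3/(1.66−0.199) = 9.015/1.461 = 6.170 mg/L.
e^(−k_1 t) = e^(−0.199×0.4370) = 0.9167; e^(−k_2 t) = e^(−1.66×0.4370) = 0.4841.
D = 6.170 × (0.9167 − 0.4841) + 2.29 × 0.4841 = 2.669 + 1.109 = 3.778 mg/L.
DO = C_s − D = 9.72 − 3.778 = 5.942 mg/L.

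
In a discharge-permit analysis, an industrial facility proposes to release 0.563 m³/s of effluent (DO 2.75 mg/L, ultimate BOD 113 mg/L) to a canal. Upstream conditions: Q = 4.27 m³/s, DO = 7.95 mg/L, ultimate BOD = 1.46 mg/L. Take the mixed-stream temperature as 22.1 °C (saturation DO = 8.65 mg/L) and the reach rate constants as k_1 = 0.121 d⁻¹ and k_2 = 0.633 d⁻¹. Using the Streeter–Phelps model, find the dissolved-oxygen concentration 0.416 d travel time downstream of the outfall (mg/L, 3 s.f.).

Mixed DO = (4.27×7.95 + 0.563×2.75)/(4.27+0.563) = 35.49/4.833 = 7.344 mg/L.
Mixed L₀ = (4.27×1.46 + 0.563×113)/(4.833) = 69.85/4.833 = 14.45 mg/L.
Initial deficit D₀ = C_s − DO₀ = 8.65 − 7.344 = 1.306 mg/L.
D(0.416) = [0.121×14.45/(0.633−0.121)](e^(−0.121×0.416) − e^(−0.633×0.416)) + 1.306 e^(−0.633×0.416)
= 3.416 × (0.9509 − 0.7685) + 1.306 × 0.7685 = 1.627 mg/L.
DO = 8.65 − 1.627 = 7.023 mg/L.

DO ≈ 7.02 mg/L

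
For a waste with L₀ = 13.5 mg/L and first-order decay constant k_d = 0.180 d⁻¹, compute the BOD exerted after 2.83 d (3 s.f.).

y_t = L₀(1 − e^(−k_d t)) = 13.5 × (1 − e^(−0.180×2.83))
= 13.5 × (1 − 0.6009) = 13.5 × 0.3991 = 5.388 mg/L.

y ≈ 5.39 mg/L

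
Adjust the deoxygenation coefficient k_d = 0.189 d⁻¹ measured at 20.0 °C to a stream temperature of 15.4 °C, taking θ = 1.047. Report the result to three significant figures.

k_d ≈ 0.153 d⁻¹

k_d(T₂) = k_d(T₁) · θ^(T₂−T₁) = 0.189 × 1.047^(15.4−20.0)
= 0.189 × 1.047^-4.60 = 0.189 × 0.8096 = 0.1530 d⁻¹.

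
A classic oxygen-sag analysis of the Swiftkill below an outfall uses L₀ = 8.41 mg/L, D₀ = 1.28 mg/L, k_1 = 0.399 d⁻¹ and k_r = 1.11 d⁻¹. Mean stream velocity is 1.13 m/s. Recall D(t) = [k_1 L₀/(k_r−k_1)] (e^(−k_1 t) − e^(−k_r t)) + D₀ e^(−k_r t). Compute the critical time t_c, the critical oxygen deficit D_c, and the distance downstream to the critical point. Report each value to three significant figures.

t_c = [1/(k_r−k_1)] ln[(k_r/k_1)(1 − D₀(k_r−k_1)/(k_1 L₀))]
= [1/(1.11−0.399)] ln[(1.11/0.399)(1 − 1.28×0.7110/(0.399×8.41))]
= (1/0.7110) ln[2.782 × 0.7288] = 1.406 × ln(2.027) = 1.406 × 0.7068 = 0.9941 d.
D_c = (k_1/k_r) L₀ e^(−k_1 t_c) = (0.399/1.11) × 8.41 × e^(−0.399×0.9941) = 0.3595 × 8.41 × 0.6726 = 2.033 mg/L.
x_c = v t_c = 1.13 m/s × 0.9941 d × 86400 s/d = 97050 m ≈ 97.1 km.

t_c ≈ 0.994 d; D_c ≈ 2.03 mg/L; x_c ≈ 97.1 km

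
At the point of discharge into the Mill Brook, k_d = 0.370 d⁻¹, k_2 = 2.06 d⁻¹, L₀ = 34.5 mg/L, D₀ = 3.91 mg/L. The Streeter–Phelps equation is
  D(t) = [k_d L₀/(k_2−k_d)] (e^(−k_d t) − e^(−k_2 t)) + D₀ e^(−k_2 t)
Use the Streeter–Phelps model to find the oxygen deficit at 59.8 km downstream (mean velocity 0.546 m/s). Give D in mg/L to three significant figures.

D ≈ 4.46 mg/L

Travel time t = x/v = 59.8 km / (0.546 m/s) = 59800 m / 0.546 m/s = 109500 s = 1.268 d.
k_d L₀/(k_2−k_d) = 0.370×34.5/(2.06−0.370) = 12.77/1.690 = 7.553 mg/L.
e^(−k_d t) = e^(−0.370×1.268) = 0.6256; e^(−k_2 t) = e^(−2.06×1.268) = 0.07344.
D = 7.553 × (0.6256 − 0.07344) + 3.91 × 0.07344 = 4.171 + 0.2871 = 4.458 mg/L.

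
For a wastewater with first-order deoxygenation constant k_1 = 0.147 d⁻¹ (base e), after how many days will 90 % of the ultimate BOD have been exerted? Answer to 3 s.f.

y/L₀ = 1 − e^(−k_1 t) = 0.90 ⇒ e^(−k_1 t) = 0.100
t = −ln(0.100) / 0.147 = 2.303 / 0.147 = 15.66 d.

t ≈ 15.7 d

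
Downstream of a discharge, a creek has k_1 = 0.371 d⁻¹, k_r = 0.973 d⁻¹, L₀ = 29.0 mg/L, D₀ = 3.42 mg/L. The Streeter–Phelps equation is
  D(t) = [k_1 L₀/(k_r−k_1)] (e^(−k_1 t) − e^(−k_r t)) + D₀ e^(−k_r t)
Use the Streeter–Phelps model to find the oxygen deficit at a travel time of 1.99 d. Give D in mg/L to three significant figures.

D ≈ 6.46 mg/L

k_1 L₀/(k_r−k_1) = 0.371×29.0/(0.973−0.371) = 10.76/0.6020 = 17.87 mg/L.
e^(−k_1 t) = e^(−0.371×1.990) = 0.4779; e^(−k_r t) = e^(−0.973×1.990) = 0.1442.
D = 17.87 × (0.4779 − 0.1442) + 3.42 × 0.1442 = 5.964 + 0.4933 = 6.457 mg/L.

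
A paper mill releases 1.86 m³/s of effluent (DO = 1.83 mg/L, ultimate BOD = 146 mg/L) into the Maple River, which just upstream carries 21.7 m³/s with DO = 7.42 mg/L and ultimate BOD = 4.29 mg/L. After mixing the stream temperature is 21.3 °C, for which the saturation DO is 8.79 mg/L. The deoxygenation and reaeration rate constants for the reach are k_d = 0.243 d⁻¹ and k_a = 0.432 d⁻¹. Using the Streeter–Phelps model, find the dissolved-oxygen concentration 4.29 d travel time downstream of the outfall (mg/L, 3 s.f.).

DO ≈ 4.61 mg/L

Mixed DO = (21.7×7.42 + 1.86×1.83)/(21.7+1.86) = 164.4/23.56 = 6.979 mg/L.
Mixed L₀ = (21.7×4.29 + 1.86×146)/(23.56) = 364.7/23.56 = 15.48 mg/L.
Initial deficit D₀ = C_s − DO₀ = 8.79 − 6.979 = 1.811 mg/L.
D(4.29) = [0.243×15.48/(0.432−0.243)](e^(−0.243×4.29) − e^(−0.432×4.29)) + 1.811 e^(−0.432×4.29)
= 19.90 × (0.3526 − 0.1567) + 1.811 × 0.1567 = 4.181 mg/L.
DO = 8.79 − 4.181 = 4.609 mg/L.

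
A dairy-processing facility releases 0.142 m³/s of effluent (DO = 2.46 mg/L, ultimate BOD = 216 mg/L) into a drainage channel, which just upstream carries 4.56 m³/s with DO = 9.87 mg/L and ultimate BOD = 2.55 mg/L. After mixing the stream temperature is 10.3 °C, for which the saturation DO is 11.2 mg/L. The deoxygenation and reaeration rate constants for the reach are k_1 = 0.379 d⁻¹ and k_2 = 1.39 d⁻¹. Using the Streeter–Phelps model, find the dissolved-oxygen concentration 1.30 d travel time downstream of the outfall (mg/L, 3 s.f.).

DO ≈ 9.44 mg/L

Mixed DO = (4.56×9.87 + 0.142×2.46)/(4.56+0.142) = 45.36/4.702 = 9.646 mg/L.
Mixed L₀ = (4.56×2.55 + 0.142×216)/(4.702) = 42.30/4.702 = 8.996 mg/L.
Initial deficit D₀ = C_s − DO₀ = 11.2 − 9.646 = 1.554 mg/L.
D(1.30) = [0.379×8.996/(1.39−0.379)](e^(−0.379×1.30) − e^(−1.39×1.30)) + 1.554 e^(−1.39×1.30)
= 3.372 × (0.6110 − 0.1641) + 1.554 × 0.1641 = 1.762 mg/L.
DO = 11.2 − 1.762 = 9.438 mg/L.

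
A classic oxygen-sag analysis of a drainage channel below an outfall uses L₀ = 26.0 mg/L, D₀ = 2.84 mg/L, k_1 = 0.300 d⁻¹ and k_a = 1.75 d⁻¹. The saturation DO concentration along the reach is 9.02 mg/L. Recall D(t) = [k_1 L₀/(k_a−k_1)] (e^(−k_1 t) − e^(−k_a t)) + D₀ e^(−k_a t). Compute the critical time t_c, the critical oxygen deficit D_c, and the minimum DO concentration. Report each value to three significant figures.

With k_a/k_1 = 5.833 and 1 − D₀(k_a−k_1)/(k_1 L₀) = 0.4721,
t_c = ln(5.833 × 0.4721) / (1.75 − 0.300) = ln(2.754) / 1.450 = 1.013/1.450 = 0.6986 d.
D_c = (k_1/k_a) L₀ e^(−k_1 t_c) = (0.300/1.75) × 26.0 × e^(−0.300×0.6986) = 0.1714 × 26.0 × 0.8109 = 3.614 mg/L.
Minimum DO = C_s − D_c = 9.02 − 3.614 = 5.406 mg/L.

t_c ≈ 0.699 d; D_c ≈ 3.61 mg/L; min DO ≈ 5.41 mg/L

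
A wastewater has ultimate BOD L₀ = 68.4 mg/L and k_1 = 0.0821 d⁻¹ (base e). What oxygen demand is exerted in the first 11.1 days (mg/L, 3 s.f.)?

y ≈ 40.9 mg/L

y_t = L₀(1 − e^(−k_1 t)) = 68.4 × (1 − e^(−0.0821×11.1))
= 68.4 × (1 − 0.4020) = 68.4 × 0.5980 = 40.90 mg/L.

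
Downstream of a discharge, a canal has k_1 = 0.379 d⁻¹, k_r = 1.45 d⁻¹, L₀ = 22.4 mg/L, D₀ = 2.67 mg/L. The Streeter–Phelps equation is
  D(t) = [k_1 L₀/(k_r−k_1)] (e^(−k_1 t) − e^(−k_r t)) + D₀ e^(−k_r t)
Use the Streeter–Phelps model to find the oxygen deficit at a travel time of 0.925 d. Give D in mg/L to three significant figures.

D ≈ 4.21 mg/L

k_1 L₀/(k_r−k_1) = 0.379×22.4/(1.45−0.379) = 8.490/1.071 = 7.927 mg/L.
e^(−k_1 t) = e^(−0.379×0.9250) = 0.7043; e^(−k_r t) = e^(−1.45×0.9250) = 0.2615.
D = 7.927 × (0.7043 − 0.2615) + 2.67 × 0.2615 = 3.510 + 0.6983 = 4.208 mg/L.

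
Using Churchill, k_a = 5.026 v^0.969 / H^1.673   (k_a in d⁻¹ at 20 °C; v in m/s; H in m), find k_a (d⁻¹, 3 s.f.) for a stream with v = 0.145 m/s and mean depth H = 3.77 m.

k_a ≈ 0.0840 d⁻¹

k_a = 5.026 × 0.145^0.969 / 3.77^1.673 = 5.026 × 0.1539 / 9.209 = 0.08402 d⁻¹.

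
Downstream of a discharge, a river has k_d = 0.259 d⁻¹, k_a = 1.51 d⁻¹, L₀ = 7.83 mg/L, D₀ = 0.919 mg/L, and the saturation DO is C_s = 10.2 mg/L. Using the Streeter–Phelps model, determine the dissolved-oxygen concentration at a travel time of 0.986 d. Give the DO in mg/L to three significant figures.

DO ≈ 9.10 mg/L

k_d L₀/(k_a−k_d) = 0.259×7.83/(1.51−0.259) = 2.028/1.251 = 1.621 mg/L.
e^(−k_d t) = e^(−0.259×0.9860) = 0.7746; e^(−k_a t) = e^(−1.51×0.9860) = 0.2256.
D = 1.621 × (0.7746 − 0.2256) + 0.919 × 0.2256 = 0.8900 + 0.2074 = 1.097 mg/L.
DO = C_s − D = 10.2 − 1.097 = 9.103 mg/L.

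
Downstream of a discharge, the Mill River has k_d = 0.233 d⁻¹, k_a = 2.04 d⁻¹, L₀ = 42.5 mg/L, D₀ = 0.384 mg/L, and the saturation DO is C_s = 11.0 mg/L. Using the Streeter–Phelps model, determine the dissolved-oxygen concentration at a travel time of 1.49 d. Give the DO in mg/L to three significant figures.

k_d L₀/(k_a−k_d) = 0.233×42.5/(2.04−0.233) = 9.902/1.807 = 5.480 mg/L.
e^(−k_d t) = e^(−0.233×1.490) = 0.7067; e^(−k_a t) = e^(−2.04×1.490) = 0.04785.
D = 5.480 × (0.7067 − 0.04785) + 0.384 × 0.04785 = 3.610 + 0.01838 = 3.629 mg/L.
DO = C_s − D = 11.0 − 3.629 = 7.371 mg/L.

DO ≈ 7.37 mg/L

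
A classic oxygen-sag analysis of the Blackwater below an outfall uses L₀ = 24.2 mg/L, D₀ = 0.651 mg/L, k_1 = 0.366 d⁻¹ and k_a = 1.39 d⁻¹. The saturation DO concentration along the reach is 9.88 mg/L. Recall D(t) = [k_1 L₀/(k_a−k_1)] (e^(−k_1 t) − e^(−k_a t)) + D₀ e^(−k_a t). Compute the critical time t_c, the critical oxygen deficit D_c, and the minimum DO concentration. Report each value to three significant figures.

At the critical point dD/dt = 0, so k_1 L₀ e^(−k_1 t) = k_a D. Substituting D(t) from the Streeter–Phelps equation and solving for t gives
t_c = ln[(k_a/k_1)(1 − D₀(k_a−k_1)/(k_1 L₀))] / (k_a−k_1).
Here k_a−k_1 = 1.024 d⁻¹ and 1 − D₀(k_a−k_1)/(k_1 L₀) = 1 − 0.651×1.024/(0.366×24.2) = 0.9247, so
t_c = ln(3.798 × 0.9247) / 1.024 = 1.256 / 1.024 = 1.227 d.
L(t_c) = L₀ e^(−k_1 t_c) = 24.2 × 0.6383 = 15.45 mg/L, and at the critical point k_a D_c = k_1 L, so D_c = (0.366/1.39) × 15.45 = 4.067 mg/L.
Minimum DO = C_s − D_c = 9.88 − 4.067 = 5.813 mg/L.

t_c ≈ 1.23 d; D_c ≈ 4.07 mg/L; min DO ≈ 5.81 mg/L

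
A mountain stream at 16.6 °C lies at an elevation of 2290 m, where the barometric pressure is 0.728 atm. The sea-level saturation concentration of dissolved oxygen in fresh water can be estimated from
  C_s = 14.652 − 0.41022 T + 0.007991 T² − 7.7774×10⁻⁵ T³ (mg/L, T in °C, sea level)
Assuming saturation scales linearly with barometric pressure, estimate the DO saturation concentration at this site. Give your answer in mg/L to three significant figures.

At sea level: C_s = 14.652 − 0.41022×16.6 + 0.007991×16.6² − 7.7774×10⁻⁵×16.6³ = 9.689 mg/L.
Pressure correction: C_s' = 9.689 × 0.728 = 7.053 mg/L.

C_s ≈ 7.05 mg/L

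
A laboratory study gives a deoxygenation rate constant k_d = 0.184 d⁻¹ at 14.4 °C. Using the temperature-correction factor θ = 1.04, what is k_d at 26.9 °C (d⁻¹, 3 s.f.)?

k_d ≈ 0.300 d⁻¹

k_d(T₂) = k_d(T₁) · θ^(T₂−T₁) = 0.184 × 1.04^(26.9−14.4)
= 0.184 × 1.04^12.5 = 0.184 × 1.633 = 0.3004 d⁻¹.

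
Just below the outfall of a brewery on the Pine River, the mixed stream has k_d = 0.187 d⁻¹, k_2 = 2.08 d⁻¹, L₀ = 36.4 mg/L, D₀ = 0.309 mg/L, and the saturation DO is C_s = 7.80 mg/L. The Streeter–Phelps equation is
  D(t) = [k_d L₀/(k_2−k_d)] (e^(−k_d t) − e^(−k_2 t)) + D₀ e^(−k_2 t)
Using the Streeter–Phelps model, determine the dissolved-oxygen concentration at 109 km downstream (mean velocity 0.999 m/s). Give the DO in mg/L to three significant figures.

DO ≈ 5.20 mg/L

Travel time t = x/v = 109 km / (0.999 m/s) = 109000 m / 0.999 m/s = 109100 s = 1.263 d.
k_d L₀/(k_2−k_d) = 0.187×36.4/(2.08−0.187) = 6.807/1.893 = 3.596 mg/L.
e^(−k_d t) = e^(−0.187×1.263) = 0.7897; e^(−k_2 t) = e^(−2.08×1.263) = 0.07232.
D = 3.596 × (0.7897 − 0.07232) + 0.309 × 0.07232 = 2.579 + 0.02235 = 2.602 mg/L.
DO = C_s − D = 7.80 − 2.602 = 5.198 mg/L.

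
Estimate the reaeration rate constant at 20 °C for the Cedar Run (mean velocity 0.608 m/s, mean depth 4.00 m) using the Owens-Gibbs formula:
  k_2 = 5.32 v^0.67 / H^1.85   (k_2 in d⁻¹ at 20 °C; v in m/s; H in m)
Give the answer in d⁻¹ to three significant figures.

k_2 = 5.32 × 0.608^0.67 / 4.00^1.85 = 5.32 × 0.7165 / 13.00 = 0.2933 d⁻¹.

k_2 ≈ 0.293 d⁻¹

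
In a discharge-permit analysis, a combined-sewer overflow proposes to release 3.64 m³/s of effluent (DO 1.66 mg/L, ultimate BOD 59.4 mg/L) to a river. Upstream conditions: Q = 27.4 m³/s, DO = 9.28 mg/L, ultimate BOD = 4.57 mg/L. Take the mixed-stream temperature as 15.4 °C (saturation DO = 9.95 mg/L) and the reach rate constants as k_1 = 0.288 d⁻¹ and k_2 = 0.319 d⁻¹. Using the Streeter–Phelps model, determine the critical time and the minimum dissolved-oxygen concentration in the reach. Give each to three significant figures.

Mixed DO = (27.4×9.28 + 3.64×1.66)/(27.4+3.64) = 260.3/31.04 = 8.386 mg/L.
Mixed L₀ = (27.4×4.57 + 3.64×59.4)/(31.04) = 341.4/31.04 = 11.00 mg/L.
Initial deficit D₀ = C_s − DO₀ = 9.95 − 8.386 = 1.564 mg/L.
t_c = (1/0.03100) ln[(0.319/0.288)(1 − 1.564×0.03100/(0.288×11.00))] = 32.26 × ln(1.091) = 2.800 d.
D_c = (0.288/0.319) × 11.00 × e^(−0.288×2.800) = 0.9028 × 11.00 × 0.4464 = 4.433 mg/L.
Minimum DO = 9.95 − 4.433 = 5.517 mg/L.

t_c ≈ 2.80 d; minimum DO ≈ 5.52 mg/L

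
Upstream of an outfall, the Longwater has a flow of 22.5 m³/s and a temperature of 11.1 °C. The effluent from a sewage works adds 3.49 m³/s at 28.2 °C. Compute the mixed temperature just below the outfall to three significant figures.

Flow-weighted mixing: C = (Q_r C_r + Q_w C_w)/(Q_r + Q_w)
= (22.5×11.1 + 3.49×28.2)/(22.5 + 3.49) = 348.2/25.99 = 13.40 °C.

13.4 °C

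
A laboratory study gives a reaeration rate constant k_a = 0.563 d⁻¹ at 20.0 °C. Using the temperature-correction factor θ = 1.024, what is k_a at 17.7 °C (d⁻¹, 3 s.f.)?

k_a ≈ 0.533 d⁻¹

k_a(T₂) = k_a(T₁) · θ^(T₂−T₁) = 0.563 × 1.024^(17.7−20.0)
= 0.563 × 1.024^-2.30 = 0.563 × 0.9469 = 0.5331 d⁻¹.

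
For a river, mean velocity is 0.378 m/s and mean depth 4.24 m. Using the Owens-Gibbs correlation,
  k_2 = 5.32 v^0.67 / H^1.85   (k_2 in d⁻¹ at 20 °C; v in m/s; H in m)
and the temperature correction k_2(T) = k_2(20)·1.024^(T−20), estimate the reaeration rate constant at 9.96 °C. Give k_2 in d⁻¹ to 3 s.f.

k_2 ≈ 0.151 d⁻¹

k_2(20) = 5.32 × 0.378^0.67 / 4.24^1.85 = 5.32 × 0.5211 / 14.48 = 0.1915 d⁻¹.
k_2(9.96) = 0.1915 × 1.024^(9.96−20) = 0.1915 × 0.7881 = 0.1509 d⁻¹.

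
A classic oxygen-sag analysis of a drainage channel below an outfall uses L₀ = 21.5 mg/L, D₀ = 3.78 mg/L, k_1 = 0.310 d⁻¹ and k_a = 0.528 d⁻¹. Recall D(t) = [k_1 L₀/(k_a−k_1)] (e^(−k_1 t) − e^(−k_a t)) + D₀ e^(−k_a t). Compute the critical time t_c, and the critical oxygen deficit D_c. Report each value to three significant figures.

With k_a/k_1 = 1.703 and 1 − D₀(k_a−k_1)/(k_1 L₀) = 0.8764,
t_c = ln(1.703 × 0.8764) / (0.528 − 0.310) = ln(1.493) / 0.2180 = 0.4005/0.2180 = 1.837 d.
L(t_c) = L₀ e^(−k_1 t_c) = 21.5 × 0.5658 = 12.16 mg/L, and at the critical point k_a D_c = k_1 L, so D_c = (0.310/0.528) × 12.16 = 7.142 mg/L.

t_c ≈ 1.84 d; D_c ≈ 7.14 mg/L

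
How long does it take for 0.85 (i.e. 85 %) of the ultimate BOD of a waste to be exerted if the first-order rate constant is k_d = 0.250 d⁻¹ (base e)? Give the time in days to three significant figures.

y/L₀ = 1 − e^(−k_d t) = 0.85 ⇒ e^(−k_d t) = 0.150
t = −ln(0.150) / 0.250 = 1.897 / 0.250 = 7.588 d.

t ≈ 7.59 d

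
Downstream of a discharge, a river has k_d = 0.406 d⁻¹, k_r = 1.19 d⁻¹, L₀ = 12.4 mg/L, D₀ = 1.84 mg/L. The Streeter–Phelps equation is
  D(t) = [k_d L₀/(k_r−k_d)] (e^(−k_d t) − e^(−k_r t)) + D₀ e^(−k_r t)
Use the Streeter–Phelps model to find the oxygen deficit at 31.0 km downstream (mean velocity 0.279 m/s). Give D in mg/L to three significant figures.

Travel time t = x/v = 31.0 km / (0.279 m/s) = 31000 m / 0.279 m/s = 111100 s = 1.286 d.
k_d L₀/(k_r−k_d) = 0.406×12.4/(1.19−0.406) = 5.034/0.7840 = 6.421 mg/L.
e^(−k_d t) = e^(−0.406×1.286) = 0.5933; e^(−k_r t) = e^(−1.19×1.286) = 0.2165.
D = 6.421 × (0.5933 − 0.2165) + 1.84 × 0.2165 = 2.420 + 0.3983 = 2.818 mg/L.

D ≈ 2.82 mg/L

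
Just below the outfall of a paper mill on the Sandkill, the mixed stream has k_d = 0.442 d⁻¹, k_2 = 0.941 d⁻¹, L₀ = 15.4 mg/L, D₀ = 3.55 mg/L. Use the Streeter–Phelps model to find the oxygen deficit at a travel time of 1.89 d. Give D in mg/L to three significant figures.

k_d L₀/(k_2−k_d) = 0.442×15.4/(0.941−0.442) = 6.807/0.4990 = 13.64 mg/L.
e^(−k_d t) = e^(−0.442×1.890) = 0.4337; e^(−k_2 t) = e^(−0.941×1.890) = 0.1689.
D = 13.64 × (0.4337 − 0.1689) + 3.55 × 0.1689 = 3.612 + 0.5996 = 4.212 mg/L.

D ≈ 4.21 mg/L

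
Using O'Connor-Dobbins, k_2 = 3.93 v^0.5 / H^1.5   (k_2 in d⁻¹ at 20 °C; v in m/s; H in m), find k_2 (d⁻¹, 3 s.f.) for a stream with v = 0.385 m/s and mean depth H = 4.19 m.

k_2 = 3.93 × 0.385^0.5 / 4.19^1.5 = 3.93 × 0.6205 / 8.577 = 0.2843 d⁻¹.

k_2 ≈ 0.284 d⁻¹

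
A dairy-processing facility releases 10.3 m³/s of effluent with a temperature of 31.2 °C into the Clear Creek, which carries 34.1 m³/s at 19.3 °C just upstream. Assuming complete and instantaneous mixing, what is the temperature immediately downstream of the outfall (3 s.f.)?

22.1 °C

Flow-weighted mixing: C = (Q_r C_r + Q_w C_w)/(Q_r + Q_w)
= (34.1×19.3 + 10.3×31.2)/(34.1 + 10.3) = 979.5/44.40 = 22.06 °C.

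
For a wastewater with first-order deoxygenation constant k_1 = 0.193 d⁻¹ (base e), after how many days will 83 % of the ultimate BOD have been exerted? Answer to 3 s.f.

y/L₀ = 1 − e^(−k_1 t) = 0.83 ⇒ e^(−k_1 t) = 0.170
t = −ln(0.170) / 0.193 = 1.772 / 0.193 = 9.181 d.

t ≈ 9.18 d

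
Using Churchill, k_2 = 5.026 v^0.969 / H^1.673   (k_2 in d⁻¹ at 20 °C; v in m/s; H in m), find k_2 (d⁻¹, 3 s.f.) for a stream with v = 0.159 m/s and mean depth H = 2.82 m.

k_2 = 5.026 × 0.159^0.969 / 2.82^1.673 = 5.026 × 0.1683 / 5.666 = 0.1493 d⁻¹.

k_2 ≈ 0.149 d⁻¹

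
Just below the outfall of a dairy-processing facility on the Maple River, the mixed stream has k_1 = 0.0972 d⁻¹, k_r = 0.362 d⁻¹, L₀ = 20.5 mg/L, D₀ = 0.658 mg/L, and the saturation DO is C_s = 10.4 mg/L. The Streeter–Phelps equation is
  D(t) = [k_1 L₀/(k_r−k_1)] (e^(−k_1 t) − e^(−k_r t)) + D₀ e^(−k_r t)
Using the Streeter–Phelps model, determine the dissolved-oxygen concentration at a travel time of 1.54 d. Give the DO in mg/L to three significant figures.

DO ≈ 7.85 mg/L

k_1 L₀/(k_r−k_1) = 0.0972×20.5/(0.362−0.0972) = 1.993/0.2648 = 7.525 mg/L.
e^(−k_1 t) = e^(−0.0972×1.540) = 0.8610; e^(−k_r t) = e^(−0.362×1.540) = 0.5727.
D = 7.525 × (0.8610 − 0.5727) + 0.658 × 0.5727 = 2.170 + 0.3768 = 2.546 mg/L.
DO = C_s − D = 10.4 − 2.546 = 7.854 mg/L.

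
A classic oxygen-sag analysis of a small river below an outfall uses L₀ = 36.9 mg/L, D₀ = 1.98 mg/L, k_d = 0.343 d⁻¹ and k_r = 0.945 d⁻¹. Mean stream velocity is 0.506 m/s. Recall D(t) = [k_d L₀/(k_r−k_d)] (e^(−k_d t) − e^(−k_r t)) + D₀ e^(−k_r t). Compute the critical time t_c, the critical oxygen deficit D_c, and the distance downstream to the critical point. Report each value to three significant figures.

t_c ≈ 1.52 d; D_c ≈ 7.95 mg/L; x_c ≈ 66.4 km

t_c = [1/(k_r−k_d)] ln[(k_r/k_d)(1 − D₀(k_r−k_d)/(k_d L₀))]
= [1/(0.945−0.343)] ln[(0.945/0.343)(1 − 1.98×0.6020/(0.343×36.9))]
= (1/0.6020) ln[2.755 × 0.9058] = 1.661 × ln(2.496) = 1.661 × 0.9145 = 1.519 d.
L(t_c) = L₀ e^(−k_d t_c) = 36.9 × 0.5939 = 21.91 mg/L, and at the critical point k_r D_c = k_d L, so D_c = (0.343/0.945) × 21.91 = 7.954 mg/L.
x_c = v t_c = 0.506 m/s × 1.519 d × 86400 s/d = 66420 m ≈ 66.4 km.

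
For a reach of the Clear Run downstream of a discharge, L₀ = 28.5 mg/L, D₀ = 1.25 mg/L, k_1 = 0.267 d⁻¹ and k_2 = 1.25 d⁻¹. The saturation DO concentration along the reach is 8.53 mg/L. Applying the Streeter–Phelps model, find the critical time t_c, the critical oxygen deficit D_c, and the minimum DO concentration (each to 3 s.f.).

With k_2/k_1 = 4.682 and 1 − D₀(k_2−k_1)/(k_1 L₀) = 0.8385,
t_c = ln(4.682 × 0.8385) / (1.25 − 0.267) = ln(3.926) / 0.9830 = 1.368/0.9830 = 1.391 d.
D_c = (k_1/k_2) L₀ e^(−k_1 t_c) = (0.267/1.25) × 28.5 × e^(−0.267×1.391) = 0.2136 × 28.5 × 0.6897 = 4.199 mg/L.
Minimum DO = C_s − D_c = 8.53 − 4.199 = 4.331 mg/L.

t_c ≈ 1.39 d; D_c ≈ 4.20 mg/L; min DO ≈ 4.33 mg/L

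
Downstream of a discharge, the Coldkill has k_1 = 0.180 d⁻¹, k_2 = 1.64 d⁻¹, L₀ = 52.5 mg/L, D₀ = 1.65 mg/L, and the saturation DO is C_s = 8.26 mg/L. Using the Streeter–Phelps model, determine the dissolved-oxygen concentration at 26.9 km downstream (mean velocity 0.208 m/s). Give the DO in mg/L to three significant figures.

DO ≈ 3.73 mg/L

Travel time t = x/v = 26.9 km / (0.208 m/s) = 26900 m / 0.208 m/s = 129300 s = 1.497 d.
k_1 L₀/(k_2−k_1) = 0.180×52.5/(1.64−0.180) = 9.450/1.460 = 6.473 mg/L.
e^(−k_1 t) = e^(−0.180×1.497) = 0.7638; e^(−k_2 t) = e^(−1.64×1.497) = 0.08588.
D = 6.473 × (0.7638 − 0.08588) + 1.65 × 0.08588 = 4.388 + 0.1417 = 4.530 mg/L.
DO = C_s − D = 8.26 − 4.530 = 3.730 mg/L.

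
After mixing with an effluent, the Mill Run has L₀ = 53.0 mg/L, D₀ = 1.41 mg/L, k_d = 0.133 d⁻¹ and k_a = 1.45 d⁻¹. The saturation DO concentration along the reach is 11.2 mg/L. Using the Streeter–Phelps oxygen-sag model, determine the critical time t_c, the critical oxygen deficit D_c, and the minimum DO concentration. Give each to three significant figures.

With k_a/k_d = 10.90 and 1 − D₀(k_a−k_d)/(k_d L₀) = 0.7366,
t_c = ln(10.90 × 0.7366) / (1.45 − 0.133) = ln(8.030) / 1.317 = 2.083/1.317 = 1.582 d.
D_c = (k_d/k_a) L₀ e^(−k_d t_c) = (0.133/1.45) × 53.0 × e^(−0.133×1.582) = 0.09172 × 53.0 × 0.8103 = 3.939 mg/L.
Minimum DO = C_s − D_c = 11.2 − 3.939 = 7.261 mg/L.

t_c ≈ 1.58 d; D_c ≈ 3.94 mg/L; min DO ≈ 7.26 mg/L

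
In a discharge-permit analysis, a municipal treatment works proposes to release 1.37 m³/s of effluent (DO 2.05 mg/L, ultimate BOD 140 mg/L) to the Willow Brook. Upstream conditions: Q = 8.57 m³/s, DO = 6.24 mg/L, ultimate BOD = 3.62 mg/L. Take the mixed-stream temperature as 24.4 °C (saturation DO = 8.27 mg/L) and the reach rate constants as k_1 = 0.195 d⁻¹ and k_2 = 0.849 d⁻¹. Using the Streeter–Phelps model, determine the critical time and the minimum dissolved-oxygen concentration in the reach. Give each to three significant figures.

t_c ≈ 1.49 d; minimum DO ≈ 4.42 mg/L

Mixed DO = (8.57×6.24 + 1.37×2.05)/(8.57+1.37) = 56.29/9.940 = 5.663 mg/L.
Mixed L₀ = (8.57×3.62 + 1.37×140)/(9.940) = 222.8/9.940 = 22.42 mg/L.
Initial deficit D₀ = C_s − DO₀ = 8.27 − 5.663 = 2.607 mg/L.
t_c = (1/0.6540) ln[(0.849/0.195)(1 − 2.607×0.6540/(0.195×22.42))] = 1.529 × ln(2.655) = 1.493 d.
D_c = (0.195/0.849) × 22.42 × e^(−0.195×1.493) = 0.2297 × 22.42 × 0.7474 = 3.848 mg/L.
Minimum DO = 8.27 − 3.848 = 4.422 mg/L.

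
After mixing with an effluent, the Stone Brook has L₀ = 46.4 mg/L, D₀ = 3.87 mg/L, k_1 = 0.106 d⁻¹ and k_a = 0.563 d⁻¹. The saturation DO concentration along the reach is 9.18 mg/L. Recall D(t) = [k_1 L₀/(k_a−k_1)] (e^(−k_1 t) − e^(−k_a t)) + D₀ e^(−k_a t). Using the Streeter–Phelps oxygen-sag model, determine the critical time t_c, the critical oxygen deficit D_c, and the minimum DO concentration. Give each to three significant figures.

At the critical point dD/dt = 0, so k_1 L₀ e^(−k_1 t) = k_a D. Substituting D(t) from the Streeter–Phelps equation and solving for t gives
t_c = ln[(k_a/k_1)(1 − D₀(k_a−k_1)/(k_1 L₀))] / (k_a−k_1).
Here k_a−k_1 = 0.4570 d⁻¹ and 1 − D₀(k_a−k_1)/(k_1 L₀) = 1 − 3.87×0.4570/(0.106×46.4) = 0.6404, so
t_c = ln(5.311 × 0.6404) / 0.4570 = 1.224 / 0.4570 = 2.679 d.
D_c = (k_1/k_a) L₀ e^(−k_1 t_c) = (0.106/0.563) × 46.4 × e^(−0.106×2.679) = 0.1883 × 46.4 × 0.7528 = 6.577 mg/L.
Minimum DO = C_s − D_c = 9.18 − 6.577 = 2.603 mg/L.

t_c ≈ 2.68 d; D_c ≈ 6.58 mg/L; min DO ≈ 2.60 mg/L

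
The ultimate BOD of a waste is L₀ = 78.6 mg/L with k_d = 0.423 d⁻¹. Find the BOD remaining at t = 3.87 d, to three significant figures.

L_t = L₀ e^(−k_d t) = 78.6 × e^(−0.423×3.87) = 78.6 × 0.1946 = 15.29 mg/L.

L ≈ 15.3 mg/L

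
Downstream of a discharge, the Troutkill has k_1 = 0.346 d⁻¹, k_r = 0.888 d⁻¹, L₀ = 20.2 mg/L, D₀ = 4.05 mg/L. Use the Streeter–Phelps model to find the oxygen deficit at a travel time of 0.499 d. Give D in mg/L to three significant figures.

k_1 L₀/(k_r−k_1) = 0.346×20.2/(0.888−0.346) = 6.989/0.5420 = 12.90 mg/L.
e^(−k_1 t) = e^(−0.346×0.4990) = 0.8414; e^(−k_r t) = e^(−0.888×0.4990) = 0.6420.
D = 12.90 × (0.8414 − 0.6420) + 4.05 × 0.6420 = 2.571 + 2.600 = 5.171 mg/L.

D ≈ 5.17 mg/L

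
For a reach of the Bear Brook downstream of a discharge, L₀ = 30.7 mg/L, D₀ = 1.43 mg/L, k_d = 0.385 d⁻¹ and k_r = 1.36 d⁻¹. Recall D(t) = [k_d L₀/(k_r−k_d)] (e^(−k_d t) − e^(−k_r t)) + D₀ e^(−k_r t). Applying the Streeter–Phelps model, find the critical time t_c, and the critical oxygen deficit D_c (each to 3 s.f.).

At the critical point dD/dt = 0, so k_d L₀ e^(−k_d t) = k_r D. Substituting D(t) from the Streeter–Phelps equation and solving for t gives
t_c = ln[(k_r/k_d)(1 − D₀(k_r−k_d)/(k_d L₀))] / (k_r−k_d).
Here k_r−k_d = 0.9750 d⁻¹ and 1 − D₀(k_r−k_d)/(k_d L₀) = 1 − 1.43×0.9750/(0.385×30.7) = 0.8820, so
t_c = ln(3.532 × 0.8820) / 0.9750 = 1.136 / 0.9750 = 1.166 d.
L(t_c) = L₀ e^(−k_d t_c) = 30.7 × 0.6384 = 19.60 mg/L, and at the critical point k_r D_c = k_d L, so D_c = (0.385/1.36) × 19.60 = 5.548 mg/L.

t_c ≈ 1.17 d; D_c ≈ 5.55 mg/L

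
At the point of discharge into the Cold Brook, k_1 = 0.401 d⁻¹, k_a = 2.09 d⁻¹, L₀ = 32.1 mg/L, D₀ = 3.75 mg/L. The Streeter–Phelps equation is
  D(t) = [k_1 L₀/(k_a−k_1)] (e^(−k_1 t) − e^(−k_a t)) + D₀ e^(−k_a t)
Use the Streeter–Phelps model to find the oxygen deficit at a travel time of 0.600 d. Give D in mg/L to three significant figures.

k_1 L₀/(k_a−k_1) = 0.401×32.1/(2.09−0.401) = 12.87/1.689 = 7.621 mg/L.
e^(−k_1 t) = e^(−0.401×0.6000) = 0.7862; e^(−k_a t) = e^(−2.09×0.6000) = 0.2854.
D = 7.621 × (0.7862 − 0.2854) + 3.75 × 0.2854 = 3.817 + 1.070 = 4.887 mg/L.

D ≈ 4.89 mg/L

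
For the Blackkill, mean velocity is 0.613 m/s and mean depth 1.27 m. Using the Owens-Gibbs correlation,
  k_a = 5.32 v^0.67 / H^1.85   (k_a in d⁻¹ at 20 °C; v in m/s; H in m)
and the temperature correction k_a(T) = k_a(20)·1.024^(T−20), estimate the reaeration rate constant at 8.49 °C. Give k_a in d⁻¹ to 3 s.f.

k_a ≈ 1.87 d⁻¹

k_a(20) = 5.32 × 0.613^0.67 / 1.27^1.85 = 5.32 × 0.7204 / 1.556 = 2.463 d⁻¹.
k_a(8.49) = 2.463 × 1.024^(8.49−20) = 2.463 × 0.7611 = 1.875 d⁻¹.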